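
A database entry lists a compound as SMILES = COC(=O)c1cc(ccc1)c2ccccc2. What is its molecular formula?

Walk through each heavy atom and fill implicit hydrogens from standard valence (C 4, N 3, O 2, S 2, halogen 1); for lowercase aromatic atoms, an aromatic c carries 1 H when it has two neighbours and 0 H with three, and aromatic n carries 0 H:
  atom 1: C, bond orders sum to 1 (valence 4) → 3 H
  atom 2: O, bond orders sum to 2 (valence 2) → 0 H
  atom 3: C, bond orders sum to 4 (valence 4) → 0 H
  atom 4: O, bond orders sum to 2 (valence 2) → 0 H
  atom 5: aromatic c, 3 neighbours → 0 H
  atom 6: aromatic c, 2 neighbours → 1 H
  atom 7: aromatic c, 3 neighbours → 0 H
  atom 8: aromatic c, 2 neighbours → 1 H
  atom 9: aromatic c, 2 neighbours → 1 H
  atom 10: aromatic c, 2 neighbours → 1 H
  atom 11: aromatic c, 3 neighbours → 0 H
  atom 12: aromatic c, 2 neighbours → 1 H
  atom 13: aromatic c, 2 neighbours → 1 H
  atom 14: aromatic c, 2 neighbours → 1 H
  atom 15: aromatic c, 2 neighbours → 1 H
  atom 16: aromatic c, 2 neighbours → 1 H
Totals → C:14, H:12, O:2.

C14H12O2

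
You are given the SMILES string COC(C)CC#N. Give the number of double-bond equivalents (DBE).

2

Molecular formula: C5H9NO.
DoU = (2C + 2 + N − H − X) / 2, where X is the halogen count and O/S are ignored.
    = (2·5 + 2 + 1 − 9 − 0) / 2 = 4 / 2 = 2.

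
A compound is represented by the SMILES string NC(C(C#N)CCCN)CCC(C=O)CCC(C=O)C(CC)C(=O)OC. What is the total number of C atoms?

19

Count every carbon token in the SMILES (each C, including those in ring-closure positions and inside branches).
Carbon count: 19.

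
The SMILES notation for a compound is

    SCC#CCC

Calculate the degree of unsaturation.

2

Degree of unsaturation = (number of rings) + (number of π bonds).
Ring closures in the SMILES: 0.
π bonds: 1 triple bond (each 2 DoU) → 2 DoU from unsaturation.
Total DoU = 0 + 2 = 2.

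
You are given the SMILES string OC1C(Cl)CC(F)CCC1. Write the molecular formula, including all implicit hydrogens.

C7H12ClFO

Walk through each heavy atom and fill implicit hydrogens from standard valence (C 4, N 3, O 2, S 2, halogen 1):
  atom 1: O, bond orders sum to 1 (valence 2) → 1 H
  atom 2: C, bond orders sum to 3 (valence 4) → 1 H
  atom 3: C, bond orders sum to 3 (valence 4) → 1 H
  atom 4: Cl (halogen, monovalent) → 0 H
  atom 5: C, bond orders sum to 2 (valence 4) → 2 H
  atom 6: C, bond orders sum to 3 (valence 4) → 1 H
  atom 7: F (halogen, monovalent) → 0 H
  atom 8: C, bond orders sum to 2 (valence 4) → 2 H
  atom 9: C, bond orders sum to 2 (valence 4) → 2 H
  atom 10: C, bond orders sum to 2 (valence 4) → 2 H
Totals → C:7, H:12, Cl:1, F:1, O:1.
In Hill order: C7H12ClFO.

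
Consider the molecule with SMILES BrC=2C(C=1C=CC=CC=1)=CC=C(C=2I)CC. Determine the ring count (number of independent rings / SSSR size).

2

In SMILES, each pair of matching ring-closure digits denotes one ring-closing bond; the number of such bonds equals the number of independent rings.
Ring-closure bonds here: 2.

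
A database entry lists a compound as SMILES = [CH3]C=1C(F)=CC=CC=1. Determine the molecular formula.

Walk through each heavy atom and fill implicit hydrogens from standard valence (C 4, N 3, O 2, S 2, halogen 1):
  atom 1: C with explicit H count 3
  atom 2: C, bond orders sum to 4 (valence 4) → 0 H
  atom 3: C, bond orders sum to 4 (valence 4) → 0 H
  atom 4: F (halogen, monovalent) → 0 H
  atom 5: C, bond orders sum to 3 (valence 4) → 1 H
  atom 6: C, bond orders sum to 3 (valence 4) → 1 H
  atom 7: C, bond orders sum to 3 (valence 4) → 1 H
  atom 8: C, bond orders sum to 3 (valence 4) → 1 H
Totals → C:7, H:7, F:1.
In Hill order: C7H7F.

C7H7F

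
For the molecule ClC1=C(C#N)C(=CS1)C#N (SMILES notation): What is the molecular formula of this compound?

C6HClN2S

Walk through each heavy atom and fill implicit hydrogens from standard valence (C 4, N 3, O 2, S 2, halogen 1):
  atom 1: Cl (halogen, monovalent) → 0 H
  atom 2: C, bond orders sum to 4 (valence 4) → 0 H
  atom 3: C, bond orders sum to 4 (valence 4) → 0 H
  atom 4: C, bond orders sum to 4 (valence 4) → 0 H
  atom 5: N, bond orders sum to 3 (valence 3) → 0 H
  atom 6: C, bond orders sum to 4 (valence 4) → 0 H
  atom 7: C, bond orders sum to 3 (valence 4) → 1 H
  atom 8: S, bond orders sum to 2 (valence 2) → 0 H
  atom 9: C, bond orders sum to 4 (valence 4) → 0 H
  atom 10: N, bond orders sum to 3 (valence 3) → 0 H
Totals → C:6, H:1, Cl:1, N:2, S:1.
In Hill order: C6HClN2S.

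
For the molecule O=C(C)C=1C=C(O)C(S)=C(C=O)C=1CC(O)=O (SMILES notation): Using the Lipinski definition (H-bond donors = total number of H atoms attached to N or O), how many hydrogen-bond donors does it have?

Donors: find every N or O and count the H atoms it carries.
  atom 1 (O): bond orders sum to 2 → 0 H
  atom 7 (O): bond orders sum to 1 → 1 H
  atom 12 (O): bond orders sum to 2 → 0 H
  atom 16 (O): bond orders sum to 1 → 1 H
  atom 17 (O): bond orders sum to 2 → 0 H
Lipinski HBD = 2.

2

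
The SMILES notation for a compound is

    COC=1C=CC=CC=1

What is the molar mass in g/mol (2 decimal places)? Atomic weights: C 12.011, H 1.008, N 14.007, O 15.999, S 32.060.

108.14 g/mol

First, the molecular formula is C7H8O (counting implicit H from valence).
  C: 7 × 12.011 = 84.077
  H: 8 × 1.008 = 8.064
  O: 1 × 15.999 = 15.999
Sum: 7×12.011 + 8×1.008 + 1×15.999 = 108.140 → 108.14 g/mol.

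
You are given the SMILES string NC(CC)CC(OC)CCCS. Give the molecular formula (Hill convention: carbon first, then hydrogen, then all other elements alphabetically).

C9H21NOS

Walk through each heavy atom and fill implicit hydrogens from standard valence (C 4, N 3, O 2, S 2, halogen 1):
  atom 1: N, bond orders sum to 1 (valence 3) → 2 H
  atom 2: C, bond orders sum to 3 (valence 4) → 1 H
  atom 3: C, bond orders sum to 2 (valence 4) → 2 H
  atom 4: C, bond orders sum to 1 (valence 4) → 3 H
  atom 5: C, bond orders sum to 2 (valence 4) → 2 H
  atom 6: C, bond orders sum to 3 (valence 4) → 1 H
  atom 7: O, bond orders sum to 2 (valence 2) → 0 H
  atom 8: C, bond orders sum to 1 (valence 4) → 3 H
  atom 9: C, bond orders sum to 2 (valence 4) → 2 H
  atom 10: C, bond orders sum to 2 (valence 4) → 2 H
  atom 11: C, bond orders sum to 2 (valence 4) → 2 H
  atom 12: S, bond orders sum to 1 (valence 2) → 1 H
Totals → C:9, H:21, N:1, O:1, S:1.
In Hill order: C9H21NOS.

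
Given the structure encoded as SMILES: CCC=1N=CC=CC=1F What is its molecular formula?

Walk through each heavy atom and fill implicit hydrogens from standard valence (C 4, N 3, O 2, S 2, halogen 1):
  atom 1: C, bond orders sum to 1 (valence 4) → 3 H
  atom 2: C, bond orders sum to 2 (valence 4) → 2 H
  atom 3: C, bond orders sum to 4 (valence 4) → 0 H
  atom 4: N, bond orders sum to 3 (valence 3) → 0 H
  atom 5: C, bond orders sum to 3 (valence 4) → 1 H
  atom 6: C, bond orders sum to 3 (valence 4) → 1 H
  atom 7: C, bond orders sum to 3 (valence 4) → 1 H
  atom 8: C, bond orders sum to 4 (valence 4) → 0 H
  atom 9: F (halogen, monovalent) → 0 H
Totals → C:7, H:8, F:1, N:1.
In Hill order: C7H8FN.

C7H8FN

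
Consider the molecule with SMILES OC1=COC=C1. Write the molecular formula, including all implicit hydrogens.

Walk through each heavy atom and fill implicit hydrogens from standard valence (C 4, N 3, O 2, S 2, halogen 1):
  atom 1: O, bond orders sum to 1 (valence 2) → 1 H
  atom 2: C, bond orders sum to 4 (valence 4) → 0 H
  atom 3: C, bond orders sum to 3 (valence 4) → 1 H
  atom 4: O, bond orders sum to 2 (valence 2) → 0 H
  atom 5: C, bond orders sum to 3 (valence 4) → 1 H
  atom 6: C, bond orders sum to 3 (valence 4) → 1 H
Totals → C:4, H:4, O:2.

C4H4O2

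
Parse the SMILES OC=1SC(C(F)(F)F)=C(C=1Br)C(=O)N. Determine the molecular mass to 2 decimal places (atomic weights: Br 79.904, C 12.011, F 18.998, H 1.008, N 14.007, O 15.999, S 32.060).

290.05 g/mol

First, the molecular formula is C6H3BrF3NO2S (counting implicit H from valence).
  Br: 1 × 79.904 = 79.904
  C: 6 × 12.011 = 72.066
  F: 3 × 18.998 = 56.994
  H: 3 × 1.008 = 3.024
  N: 1 × 14.007 = 14.007
  O: 2 × 15.999 = 31.998
  S: 1 × 32.060 = 32.060
Sum: 1×79.904 + 6×12.011 + 3×18.998 + 3×1.008 + 1×14.007 + 2×15.999 + 1×32.060 = 290.053 → 290.05 g/mol.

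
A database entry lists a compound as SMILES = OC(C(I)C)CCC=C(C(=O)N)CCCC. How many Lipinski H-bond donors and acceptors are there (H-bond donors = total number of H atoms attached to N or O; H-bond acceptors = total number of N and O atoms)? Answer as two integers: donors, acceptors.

3, 3

Donors: find every N or O and count the H atoms it carries.
  atom 1 (O): bond orders sum to 1 → 1 H
  atom 11 (O): bond orders sum to 2 → 0 H
  atom 12 (N): bond orders sum to 1 → 2 H
Lipinski HBD = 3.
Acceptors: N atoms = 1, O atoms = 2 → HBA = 3.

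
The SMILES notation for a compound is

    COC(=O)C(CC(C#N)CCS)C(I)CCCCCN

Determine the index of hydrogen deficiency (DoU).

Degree of unsaturation = (number of rings) + (number of π bonds).
Ring closures in the SMILES: 0.
π bonds: 1 double bond (each 1 DoU), 1 triple bond (each 2 DoU) → 3 DoU from unsaturation.
Total DoU = 0 + 3 = 3.

3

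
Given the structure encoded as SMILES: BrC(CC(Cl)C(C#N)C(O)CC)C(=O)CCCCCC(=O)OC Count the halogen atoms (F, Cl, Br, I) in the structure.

Halogen atoms appear at heavy-atom positions 1, 5 (1×Br, 1×Cl).
Other groups present: 1 ester, 1 hydroxyl, 1 ketone, 1 nitrile.
Halogen count: 2.

2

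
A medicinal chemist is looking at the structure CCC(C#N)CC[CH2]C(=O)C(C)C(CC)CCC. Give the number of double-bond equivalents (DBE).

Molecular formula: C16H29NO.
DoU = (2C + 2 + N − H − X) / 2, where X is the halogen count and O/S are ignored.
    = (2·16 + 2 + 1 − 29 − 0) / 2 = 6 / 2 = 3.

3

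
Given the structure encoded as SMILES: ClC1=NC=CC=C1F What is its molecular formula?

C5H3ClFN

Walk through each heavy atom and fill implicit hydrogens from standard valence (C 4, N 3, O 2, S 2, halogen 1):
  atom 1: Cl (halogen, monovalent) → 0 H
  atom 2: C, bond orders sum to 4 (valence 4) → 0 H
  atom 3: N, bond orders sum to 3 (valence 3) → 0 H
  atom 4: C, bond orders sum to 3 (valence 4) → 1 H
  atom 5: C, bond orders sum to 3 (valence 4) → 1 H
  atom 6: C, bond orders sum to 3 (valence 4) → 1 H
  atom 7: C, bond orders sum to 4 (valence 4) → 0 H
  atom 8: F (halogen, monovalent) → 0 H
Totals → C:5, H:3, Cl:1, F:1, N:1.
In Hill order: C5H3ClFN.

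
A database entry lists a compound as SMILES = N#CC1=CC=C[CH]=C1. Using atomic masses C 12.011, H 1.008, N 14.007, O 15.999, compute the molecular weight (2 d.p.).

103.12 g/mol

First, the molecular formula is C7H5N (counting implicit H from valence).
  C: 7 × 12.011 = 84.077
  H: 5 × 1.008 = 5.040
  N: 1 × 14.007 = 14.007
Sum: 7×12.011 + 5×1.008 + 1×14.007 = 103.124 → 103.12 g/mol.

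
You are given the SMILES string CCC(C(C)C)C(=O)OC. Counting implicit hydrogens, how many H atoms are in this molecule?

Walk through each heavy atom and fill implicit hydrogens from standard valence (C 4, N 3, O 2, S 2, halogen 1):
  atom 1: C, bond orders sum to 1 (valence 4) → 3 H
  atom 2: C, bond orders sum to 2 (valence 4) → 2 H
  atom 3: C, bond orders sum to 3 (valence 4) → 1 H
  atom 4: C, bond orders sum to 3 (valence 4) → 1 H
  atom 5: C, bond orders sum to 1 (valence 4) → 3 H
  atom 6: C, bond orders sum to 1 (valence 4) → 3 H
  atom 7: C, bond orders sum to 4 (valence 4) → 0 H
  atom 8: O, bond orders sum to 2 (valence 2) → 0 H
  atom 9: O, bond orders sum to 2 (valence 2) → 0 H
  atom 10: C, bond orders sum to 1 (valence 4) → 3 H
Total hydrogens: 16.

16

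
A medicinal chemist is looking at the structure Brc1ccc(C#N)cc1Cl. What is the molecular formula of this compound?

Walk through each heavy atom and fill implicit hydrogens from standard valence (C 4, N 3, O 2, S 2, halogen 1); for lowercase aromatic atoms, an aromatic c carries 1 H when it has two neighbours and 0 H with three, and aromatic n carries 0 H:
  atom 1: Br (halogen, monovalent) → 0 H
  atom 2: aromatic c, 3 neighbours → 0 H
  atom 3: aromatic c, 2 neighbours → 1 H
  atom 4: aromatic c, 2 neighbours → 1 H
  atom 5: aromatic c, 3 neighbours → 0 H
  atom 6: C, bond orders sum to 4 (valence 4) → 0 H
  atom 7: N, bond orders sum to 3 (valence 3) → 0 H
  atom 8: aromatic c, 2 neighbours → 1 H
  atom 9: aromatic c, 3 neighbours → 0 H
  atom 10: Cl (halogen, monovalent) → 0 H
Totals → C:7, H:3, Br:1, Cl:1, N:1.

C7H3BrClN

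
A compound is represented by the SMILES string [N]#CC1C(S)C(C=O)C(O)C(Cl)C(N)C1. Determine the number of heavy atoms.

Every atom symbol written in the SMILES (organic subset) is one heavy atom; implicit H are not written.
Heavy atoms by element → C:9, Cl:1, N:2, O:2, S:1.
Total: 15.

15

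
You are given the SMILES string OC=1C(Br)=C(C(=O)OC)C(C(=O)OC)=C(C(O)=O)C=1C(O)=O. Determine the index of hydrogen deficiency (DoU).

8

Molecular formula: C12H9BrO9.
DoU = (2C + 2 + N − H − X) / 2, where X is the halogen count and O/S are ignored.
    = (2·12 + 2 + 0 − 9 − 1) / 2 = 16 / 2 = 8.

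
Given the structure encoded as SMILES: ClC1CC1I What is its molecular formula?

C3H4ClI

Walk through each heavy atom and fill implicit hydrogens from standard valence (C 4, N 3, O 2, S 2, halogen 1):
  atom 1: Cl (halogen, monovalent) → 0 H
  atom 2: C, bond orders sum to 3 (valence 4) → 1 H
  atom 3: C, bond orders sum to 2 (valence 4) → 2 H
  atom 4: C, bond orders sum to 3 (valence 4) → 1 H
  atom 5: I (halogen, monovalent) → 0 H
Totals → C:3, H:4, Cl:1, I:1.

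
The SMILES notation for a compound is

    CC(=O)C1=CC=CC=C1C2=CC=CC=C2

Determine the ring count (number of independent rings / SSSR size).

In SMILES, each pair of matching ring-closure digits denotes one ring-closing bond; the number of such bonds equals the number of independent rings.
Ring-closure bonds here: 2.

2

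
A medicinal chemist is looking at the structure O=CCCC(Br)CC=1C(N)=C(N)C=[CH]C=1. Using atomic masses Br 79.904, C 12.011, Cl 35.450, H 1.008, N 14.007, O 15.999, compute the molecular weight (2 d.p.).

271.16 g/mol

First, the molecular formula is C11H15BrN2O (counting implicit H from valence).
  Br: 1 × 79.904 = 79.904
  C: 11 × 12.011 = 132.121
  H: 15 × 1.008 = 15.120
  N: 2 × 14.007 = 28.014
  O: 1 × 15.999 = 15.999
Sum: 1×79.904 + 11×12.011 + 15×1.008 + 2×14.007 + 1×15.999 = 271.158 → 271.16 g/mol.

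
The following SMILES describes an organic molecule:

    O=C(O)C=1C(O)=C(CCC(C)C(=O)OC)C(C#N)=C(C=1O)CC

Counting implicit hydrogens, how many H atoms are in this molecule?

19

Walk through each heavy atom and fill implicit hydrogens from standard valence (C 4, N 3, O 2, S 2, halogen 1):
  atom 1: O, bond orders sum to 2 (valence 2) → 0 H
  atom 2: C, bond orders sum to 4 (valence 4) → 0 H
  atom 3: O, bond orders sum to 1 (valence 2) → 1 H
  atom 4: C, bond orders sum to 4 (valence 4) → 0 H
  atom 5: C, bond orders sum to 4 (valence 4) → 0 H
  atom 6: O, bond orders sum to 1 (valence 2) → 1 H
  atom 7: C, bond orders sum to 4 (valence 4) → 0 H
  atom 8: C, bond orders sum to 2 (valence 4) → 2 H
  atom 9: C, bond orders sum to 2 (valence 4) → 2 H
  atom 10: C, bond orders sum to 3 (valence 4) → 1 H
  atom 11: C, bond orders sum to 1 (valence 4) → 3 H
  atom 12: C, bond orders sum to 4 (valence 4) → 0 H
  atom 13: O, bond orders sum to 2 (valence 2) → 0 H
  atom 14: O, bond orders sum to 2 (valence 2) → 0 H
  atom 15: C, bond orders sum to 1 (valence 4) → 3 H
  atom 16: C, bond orders sum to 4 (valence 4) → 0 H
  atom 17: C, bond orders sum to 4 (valence 4) → 0 H
  atom 18: N, bond orders sum to 3 (valence 3) → 0 H
  atom 19: C, bond orders sum to 4 (valence 4) → 0 H
  atom 20: C, bond orders sum to 4 (valence 4) → 0 H
  atom 21: O, bond orders sum to 1 (valence 2) → 1 H
  atom 22: C, bond orders sum to 2 (valence 4) → 2 H
  atom 23: C, bond orders sum to 1 (valence 4) → 3 H
Total hydrogens: 19.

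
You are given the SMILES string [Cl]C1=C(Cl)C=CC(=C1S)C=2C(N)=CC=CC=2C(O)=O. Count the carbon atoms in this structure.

Count every carbon token in the SMILES (each C, including those in ring-closure positions and inside branches).
Carbon count: 13.

13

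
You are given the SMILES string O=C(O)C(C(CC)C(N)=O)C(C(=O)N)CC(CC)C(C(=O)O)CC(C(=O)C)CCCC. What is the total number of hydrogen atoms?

Walk through each heavy atom and fill implicit hydrogens from standard valence (C 4, N 3, O 2, S 2, halogen 1):
  atom 1: O, bond orders sum to 2 (valence 2) → 0 H
  atom 2: C, bond orders sum to 4 (valence 4) → 0 H
  atom 3: O, bond orders sum to 1 (valence 2) → 1 H
  atom 4: C, bond orders sum to 3 (valence 4) → 1 H
  atom 5: C, bond orders sum to 3 (valence 4) → 1 H
  atom 6: C, bond orders sum to 2 (valence 4) → 2 H
  atom 7: C, bond orders sum to 1 (valence 4) → 3 H
  atom 8: C, bond orders sum to 4 (valence 4) → 0 H
  atom 9: N, bond orders sum to 1 (valence 3) → 2 H
  atom 10: O, bond orders sum to 2 (valence 2) → 0 H
  atom 11: C, bond orders sum to 3 (valence 4) → 1 H
  atom 12: C, bond orders sum to 4 (valence 4) → 0 H
  atom 13: O, bond orders sum to 2 (valence 2) → 0 H
  atom 14: N, bond orders sum to 1 (valence 3) → 2 H
  atom 15: C, bond orders sum to 2 (valence 4) → 2 H
  atom 16: C, bond orders sum to 3 (valence 4) → 1 H
  atom 17: C, bond orders sum to 2 (valence 4) → 2 H
  atom 18: C, bond orders sum to 1 (valence 4) → 3 H
  atom 19: C, bond orders sum to 3 (valence 4) → 1 H
  atom 20: C, bond orders sum to 4 (valence 4) → 0 H
  atom 21: O, bond orders sum to 2 (valence 2) → 0 H
  atom 22: O, bond orders sum to 1 (valence 2) → 1 H
  atom 23: C, bond orders sum to 2 (valence 4) → 2 H
  atom 24: C, bond orders sum to 3 (valence 4) → 1 H
  atom 25: C, bond orders sum to 4 (valence 4) → 0 H
  atom 26: O, bond orders sum to 2 (valence 2) → 0 H
  atom 27: C, bond orders sum to 1 (valence 4) → 3 H
  atom 28: C, bond orders sum to 2 (valence 4) → 2 H
  atom 29: C, bond orders sum to 2 (valence 4) → 2 H
  atom 30: C, bond orders sum to 2 (valence 4) → 2 H
  atom 31: C, bond orders sum to 1 (valence 4) → 3 H
Total hydrogens: 38.

38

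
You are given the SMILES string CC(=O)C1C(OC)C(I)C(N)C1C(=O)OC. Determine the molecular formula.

Walk through each heavy atom and fill implicit hydrogens from standard valence (C 4, N 3, O 2, S 2, halogen 1):
  atom 1: C, bond orders sum to 1 (valence 4) → 3 H
  atom 2: C, bond orders sum to 4 (valence 4) → 0 H
  atom 3: O, bond orders sum to 2 (valence 2) → 0 H
  atom 4: C, bond orders sum to 3 (valence 4) → 1 H
  atom 5: C, bond orders sum to 3 (valence 4) → 1 H
  atom 6: O, bond orders sum to 2 (valence 2) → 0 H
  atom 7: C, bond orders sum to 1 (valence 4) → 3 H
  atom 8: C, bond orders sum to 3 (valence 4) → 1 H
  atom 9: I (halogen, monovalent) → 0 H
  atom 10: C, bond orders sum to 3 (valence 4) → 1 H
  atom 11: N, bond orders sum to 1 (valence 3) → 2 H
  atom 12: C, bond orders sum to 3 (valence 4) → 1 H
  atom 13: C, bond orders sum to 4 (valence 4) → 0 H
  atom 14: O, bond orders sum to 2 (valence 2) → 0 H
  atom 15: O, bond orders sum to 2 (valence 2) → 0 H
  atom 16: C, bond orders sum to 1 (valence 4) → 3 H
Totals → C:10, H:16, I:1, N:1, O:4.

C10H16INO4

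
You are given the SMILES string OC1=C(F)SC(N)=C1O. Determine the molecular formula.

C4H4FNO2S

Walk through each heavy atom and fill implicit hydrogens from standard valence (C 4, N 3, O 2, S 2, halogen 1):
  atom 1: O, bond orders sum to 1 (valence 2) → 1 H
  atom 2: C, bond orders sum to 4 (valence 4) → 0 H
  atom 3: C, bond orders sum to 4 (valence 4) → 0 H
  atom 4: F (halogen, monovalent) → 0 H
  atom 5: S, bond orders sum to 2 (valence 2) → 0 H
  atom 6: C, bond orders sum to 4 (valence 4) → 0 H
  atom 7: N, bond orders sum to 1 (valence 3) → 2 H
  atom 8: C, bond orders sum to 4 (valence 4) → 0 H
  atom 9: O, bond orders sum to 1 (valence 2) → 1 H
Totals → C:4, H:4, F:1, N:1, O:2, S:1.
In Hill order: C4H4FNO2S.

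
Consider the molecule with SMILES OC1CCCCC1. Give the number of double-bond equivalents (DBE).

Degree of unsaturation = (number of rings) + (number of π bonds).
Ring closures in the SMILES: 1.
π bonds: none → 0 DoU from unsaturation.
Total DoU = 1 + 0 = 1.

1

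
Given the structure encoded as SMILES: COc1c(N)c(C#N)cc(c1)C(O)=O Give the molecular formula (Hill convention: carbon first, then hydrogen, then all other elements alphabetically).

Walk through each heavy atom and fill implicit hydrogens from standard valence (C 4, N 3, O 2, S 2, halogen 1); for lowercase aromatic atoms, an aromatic c carries 1 H when it has two neighbours and 0 H with three, and aromatic n carries 0 H:
  atom 1: C, bond orders sum to 1 (valence 4) → 3 H
  atom 2: O, bond orders sum to 2 (valence 2) → 0 H
  atom 3: aromatic c, 3 neighbours → 0 H
  atom 4: aromatic c, 3 neighbours → 0 H
  atom 5: N, bond orders sum to 1 (valence 3) → 2 H
  atom 6: aromatic c, 3 neighbours → 0 H
  atom 7: C, bond orders sum to 4 (valence 4) → 0 H
  atom 8: N, bond orders sum to 3 (valence 3) → 0 H
  atom 9: aromatic c, 2 neighbours → 1 H
  atom 10: aromatic c, 3 neighbours → 0 H
  atom 11: aromatic c, 2 neighbours → 1 H
  atom 12: C, bond orders sum to 4 (valence 4) → 0 H
  atom 13: O, bond orders sum to 1 (valence 2) → 1 H
  atom 14: O, bond orders sum to 2 (valence 2) → 0 H
Totals → C:9, H:8, N:2, O:3.

C9H8N2O3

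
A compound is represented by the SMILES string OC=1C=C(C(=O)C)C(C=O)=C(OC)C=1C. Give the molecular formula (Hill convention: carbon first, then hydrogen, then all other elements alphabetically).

C11H12O4

Walk through each heavy atom and fill implicit hydrogens from standard valence (C 4, N 3, O 2, S 2, halogen 1):
  atom 1: O, bond orders sum to 1 (valence 2) → 1 H
  atom 2: C, bond orders sum to 4 (valence 4) → 0 H
  atom 3: C, bond orders sum to 3 (valence 4) → 1 H
  atom 4: C, bond orders sum to 4 (valence 4) → 0 H
  atom 5: C, bond orders sum to 4 (valence 4) → 0 H
  atom 6: O, bond orders sum to 2 (valence 2) → 0 H
  atom 7: C, bond orders sum to 1 (valence 4) → 3 H
  atom 8: C, bond orders sum to 4 (valence 4) → 0 H
  atom 9: C, bond orders sum to 3 (valence 4) → 1 H
  atom 10: O, bond orders sum to 2 (valence 2) → 0 H
  atom 11: C, bond orders sum to 4 (valence 4) → 0 H
  atom 12: O, bond orders sum to 2 (valence 2) → 0 H
  atom 13: C, bond orders sum to 1 (valence 4) → 3 H
  atom 14: C, bond orders sum to 4 (valence 4) → 0 H
  atom 15: C, bond orders sum to 1 (valence 4) → 3 H
Totals → C:11, H:12, O:4.
In Hill order: C11H12O4.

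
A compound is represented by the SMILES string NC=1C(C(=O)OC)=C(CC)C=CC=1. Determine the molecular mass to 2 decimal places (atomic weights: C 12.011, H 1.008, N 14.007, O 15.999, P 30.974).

First, the molecular formula is C10H13NO2 (counting implicit H from valence).
  C: 10 × 12.011 = 120.110
  H: 13 × 1.008 = 13.104
  N: 1 × 14.007 = 14.007
  O: 2 × 15.999 = 31.998
Sum: 10×12.011 + 13×1.008 + 1×14.007 + 2×15.999 = 179.219 → 179.22 g/mol.

179.22 g/mol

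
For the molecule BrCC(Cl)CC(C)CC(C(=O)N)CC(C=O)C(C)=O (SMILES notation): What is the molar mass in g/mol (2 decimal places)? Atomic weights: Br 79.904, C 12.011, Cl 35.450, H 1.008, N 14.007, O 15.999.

First, the molecular formula is C13H21BrClNO3 (counting implicit H from valence).
  Br: 1 × 79.904 = 79.904
  C: 13 × 12.011 = 156.143
  Cl: 1 × 35.450 = 35.450
  H: 21 × 1.008 = 21.168
  N: 1 × 14.007 = 14.007
  O: 3 × 15.999 = 47.997
Sum: 1×79.904 + 13×12.011 + 1×35.450 + 21×1.008 + 1×14.007 + 3×15.999 = 354.669 → 354.67 g/mol.

354.67 g/mol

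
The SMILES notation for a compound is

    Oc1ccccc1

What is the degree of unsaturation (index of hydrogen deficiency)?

Molecular formula: C6H6O.
DoU = (2C + 2 + N − H − X) / 2, where X is the halogen count and O/S are ignored.
    = (2·6 + 2 + 0 − 6 − 0) / 2 = 8 / 2 = 4.

4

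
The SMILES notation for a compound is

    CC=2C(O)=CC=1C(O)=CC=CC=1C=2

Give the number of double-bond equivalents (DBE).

7

Molecular formula: C11H10O2.
DoU = (2C + 2 + N − H − X) / 2, where X is the halogen count and O/S are ignored.
    = (2·11 + 2 + 0 − 10 − 0) / 2 = 14 / 2 = 7.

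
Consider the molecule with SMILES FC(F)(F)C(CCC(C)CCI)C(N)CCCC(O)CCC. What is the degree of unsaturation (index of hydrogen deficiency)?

Degree of unsaturation = (number of rings) + (number of π bonds).
Ring closures in the SMILES: 0.
π bonds: none → 0 DoU from unsaturation.
Total DoU = 0 + 0 = 0.

0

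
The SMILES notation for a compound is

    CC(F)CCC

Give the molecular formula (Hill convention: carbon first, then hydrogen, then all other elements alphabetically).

C5H11F

Walk through each heavy atom and fill implicit hydrogens from standard valence (C 4, N 3, O 2, S 2, halogen 1):
  atom 1: C, bond orders sum to 1 (valence 4) → 3 H
  atom 2: C, bond orders sum to 3 (valence 4) → 1 H
  atom 3: F (halogen, monovalent) → 0 H
  atom 4: C, bond orders sum to 2 (valence 4) → 2 H
  atom 5: C, bond orders sum to 2 (valence 4) → 2 H
  atom 6: C, bond orders sum to 1 (valence 4) → 3 H
Totals → C:5, H:11, F:1.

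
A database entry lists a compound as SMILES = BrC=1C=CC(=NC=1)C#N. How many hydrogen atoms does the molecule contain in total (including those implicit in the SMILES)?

3

Walk through each heavy atom and fill implicit hydrogens from standard valence (C 4, N 3, O 2, S 2, halogen 1):
  atom 1: Br (halogen, monovalent) → 0 H
  atom 2: C, bond orders sum to 4 (valence 4) → 0 H
  atom 3: C, bond orders sum to 3 (valence 4) → 1 H
  atom 4: C, bond orders sum to 3 (valence 4) → 1 H
  atom 5: C, bond orders sum to 4 (valence 4) → 0 H
  atom 6: N, bond orders sum to 3 (valence 3) → 0 H
  atom 7: C, bond orders sum to 3 (valence 4) → 1 H
  atom 8: C, bond orders sum to 4 (valence 4) → 0 H
  atom 9: N, bond orders sum to 3 (valence 3) → 0 H
Total hydrogens: 3.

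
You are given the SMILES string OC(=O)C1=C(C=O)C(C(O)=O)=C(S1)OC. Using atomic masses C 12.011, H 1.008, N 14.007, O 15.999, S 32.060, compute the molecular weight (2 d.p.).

230.19 g/mol

First, the molecular formula is C8H6O6S (counting implicit H from valence).
  C: 8 × 12.011 = 96.088
  H: 6 × 1.008 = 6.048
  O: 6 × 15.999 = 95.994
  S: 1 × 32.060 = 32.060
Sum: 8×12.011 + 6×1.008 + 6×15.999 + 1×32.060 = 230.190 → 230.19 g/mol.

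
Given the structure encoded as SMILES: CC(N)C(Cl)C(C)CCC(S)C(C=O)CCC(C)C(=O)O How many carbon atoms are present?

15

Count every carbon token in the SMILES (each C, including those in ring-closure positions and inside branches).
Carbon count: 15.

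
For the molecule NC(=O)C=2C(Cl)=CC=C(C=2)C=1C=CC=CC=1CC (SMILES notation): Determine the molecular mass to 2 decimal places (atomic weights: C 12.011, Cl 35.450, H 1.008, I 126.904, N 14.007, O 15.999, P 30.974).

259.73 g/mol

First, the molecular formula is C15H14ClNO (counting implicit H from valence).
  C: 15 × 12.011 = 180.165
  Cl: 1 × 35.450 = 35.450
  H: 14 × 1.008 = 14.112
  N: 1 × 14.007 = 14.007
  O: 1 × 15.999 = 15.999
Sum: 15×12.011 + 1×35.450 + 14×1.008 + 1×14.007 + 1×15.999 = 259.733 → 259.73 g/mol.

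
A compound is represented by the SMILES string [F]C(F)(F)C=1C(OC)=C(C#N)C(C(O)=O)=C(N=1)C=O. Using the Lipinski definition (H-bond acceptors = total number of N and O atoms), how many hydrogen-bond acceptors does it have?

N atoms: 2; O atoms: 4.
Lipinski HBA = 2 + 4 = 6.

6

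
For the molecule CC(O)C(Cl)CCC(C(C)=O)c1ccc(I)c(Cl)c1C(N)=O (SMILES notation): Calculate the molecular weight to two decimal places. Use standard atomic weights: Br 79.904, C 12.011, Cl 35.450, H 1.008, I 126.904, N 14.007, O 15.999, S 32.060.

458.12 g/mol

First, the molecular formula is C15H18Cl2INO3 (counting implicit H from valence).
  C: 15 × 12.011 = 180.165
  Cl: 2 × 35.450 = 70.900
  H: 18 × 1.008 = 18.144
  I: 1 × 126.904 = 126.904
  N: 1 × 14.007 = 14.007
  O: 3 × 15.999 = 47.997
Sum: 15×12.011 + 2×35.450 + 18×1.008 + 1×126.904 + 1×14.007 + 3×15.999 = 458.117 → 458.12 g/mol.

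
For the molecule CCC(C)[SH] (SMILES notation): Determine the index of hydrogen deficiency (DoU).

0

Molecular formula: C4H10S.
DoU = (2C + 2 + N − H − X) / 2, where X is the halogen count and O/S are ignored.
    = (2·4 + 2 + 0 − 10 − 0) / 2 = 0 / 2 = 0.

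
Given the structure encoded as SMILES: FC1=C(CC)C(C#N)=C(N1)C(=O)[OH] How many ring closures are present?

1

In SMILES, each pair of matching ring-closure digits denotes one ring-closing bond; the number of such bonds equals the number of independent rings.
Ring-closure bonds here: 1.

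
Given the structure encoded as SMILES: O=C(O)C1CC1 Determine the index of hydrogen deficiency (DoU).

2

Degree of unsaturation = (number of rings) + (number of π bonds).
Ring closures in the SMILES: 1.
π bonds: 1 double bond (each 1 DoU) → 1 DoU from unsaturation.
Total DoU = 1 + 1 = 2.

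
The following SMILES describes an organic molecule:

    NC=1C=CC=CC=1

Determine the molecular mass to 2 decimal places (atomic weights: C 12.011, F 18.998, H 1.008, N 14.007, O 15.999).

First, the molecular formula is C6H7N (counting implicit H from valence).
  C: 6 × 12.011 = 72.066
  H: 7 × 1.008 = 7.056
  N: 1 × 14.007 = 14.007
Sum: 6×12.011 + 7×1.008 + 1×14.007 = 93.129 → 93.13 g/mol.

93.13 g/mol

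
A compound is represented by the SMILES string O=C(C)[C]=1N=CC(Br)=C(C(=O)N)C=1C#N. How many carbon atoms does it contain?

Count every carbon token in the SMILES (each C, including those in ring-closure positions and inside branches).
Carbon count: 9.

9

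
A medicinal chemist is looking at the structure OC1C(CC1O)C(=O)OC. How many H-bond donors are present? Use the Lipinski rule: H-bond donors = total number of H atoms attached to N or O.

2

Donors: find every N or O and count the H atoms it carries.
  atom 1 (O): bond orders sum to 1 → 1 H
  atom 6 (O): bond orders sum to 1 → 1 H
  atom 8 (O): bond orders sum to 2 → 0 H
  atom 9 (O): bond orders sum to 2 → 0 H
Lipinski HBD = 2.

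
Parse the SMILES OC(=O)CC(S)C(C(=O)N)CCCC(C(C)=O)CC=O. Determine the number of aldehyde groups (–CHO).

1

The aldehyde motif appears at heavy-atom position 19 in the SMILES.
Other groups present: 1 amide, 1 carboxylic acid, 1 ketone, 1 thiol.
Aldehyde count: 1.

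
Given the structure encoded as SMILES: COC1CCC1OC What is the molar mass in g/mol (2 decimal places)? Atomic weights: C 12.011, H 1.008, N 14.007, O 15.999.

First, the molecular formula is C6H12O2 (counting implicit H from valence).
  C: 6 × 12.011 = 72.066
  H: 12 × 1.008 = 12.096
  O: 2 × 15.999 = 31.998
Sum: 6×12.011 + 12×1.008 + 2×15.999 = 116.160 → 116.16 g/mol.

116.16 g/mol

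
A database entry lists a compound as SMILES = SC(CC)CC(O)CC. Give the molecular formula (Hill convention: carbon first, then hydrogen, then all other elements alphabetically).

C7H16OS

Walk through each heavy atom and fill implicit hydrogens from standard valence (C 4, N 3, O 2, S 2, halogen 1):
  atom 1: S, bond orders sum to 1 (valence 2) → 1 H
  atom 2: C, bond orders sum to 3 (valence 4) → 1 H
  atom 3: C, bond orders sum to 2 (valence 4) → 2 H
  atom 4: C, bond orders sum to 1 (valence 4) → 3 H
  atom 5: C, bond orders sum to 2 (valence 4) → 2 H
  atom 6: C, bond orders sum to 3 (valence 4) → 1 H
  atom 7: O, bond orders sum to 1 (valence 2) → 1 H
  atom 8: C, bond orders sum to 2 (valence 4) → 2 H
  atom 9: C, bond orders sum to 1 (valence 4) → 3 H
Totals → C:7, H:16, O:1, S:1.
In Hill order: C7H16OS.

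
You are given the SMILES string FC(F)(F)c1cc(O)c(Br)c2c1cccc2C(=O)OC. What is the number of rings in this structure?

2

In SMILES, each pair of matching ring-closure digits denotes one ring-closing bond; the number of such bonds equals the number of independent rings.
Ring-closure bonds here: 2.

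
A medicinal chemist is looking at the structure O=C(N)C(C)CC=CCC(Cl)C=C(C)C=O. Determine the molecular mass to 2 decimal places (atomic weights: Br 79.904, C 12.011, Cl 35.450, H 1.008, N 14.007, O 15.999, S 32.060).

243.73 g/mol

First, the molecular formula is C12H18ClNO2 (counting implicit H from valence).
  C: 12 × 12.011 = 144.132
  Cl: 1 × 35.450 = 35.450
  H: 18 × 1.008 = 18.144
  N: 1 × 14.007 = 14.007
  O: 2 × 15.999 = 31.998
Sum: 12×12.011 + 1×35.450 + 18×1.008 + 1×14.007 + 2×15.999 = 243.731 → 243.73 g/mol.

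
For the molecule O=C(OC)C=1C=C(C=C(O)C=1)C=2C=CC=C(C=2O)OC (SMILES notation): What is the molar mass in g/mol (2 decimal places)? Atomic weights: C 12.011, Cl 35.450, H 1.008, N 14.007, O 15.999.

First, the molecular formula is C15H14O5 (counting implicit H from valence).
  C: 15 × 12.011 = 180.165
  H: 14 × 1.008 = 14.112
  O: 5 × 15.999 = 79.995
Sum: 15×12.011 + 14×1.008 + 5×15.999 = 274.272 → 274.27 g/mol.

274.27 g/mol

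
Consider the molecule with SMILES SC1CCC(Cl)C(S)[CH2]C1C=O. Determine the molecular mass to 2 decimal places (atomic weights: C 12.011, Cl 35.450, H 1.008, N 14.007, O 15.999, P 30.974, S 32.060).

224.76 g/mol

First, the molecular formula is C8H13ClOS2 (counting implicit H from valence).
  C: 8 × 12.011 = 96.088
  Cl: 1 × 35.450 = 35.450
  H: 13 × 1.008 = 13.104
  O: 1 × 15.999 = 15.999
  S: 2 × 32.060 = 64.120
Sum: 8×12.011 + 1×35.450 + 13×1.008 + 1×15.999 + 2×32.060 = 224.761 → 224.76 g/mol.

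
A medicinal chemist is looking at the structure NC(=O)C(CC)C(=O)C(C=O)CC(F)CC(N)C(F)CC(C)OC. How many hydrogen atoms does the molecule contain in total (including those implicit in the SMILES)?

28

Walk through each heavy atom and fill implicit hydrogens from standard valence (C 4, N 3, O 2, S 2, halogen 1):
  atom 1: N, bond orders sum to 1 (valence 3) → 2 H
  atom 2: C, bond orders sum to 4 (valence 4) → 0 H
  atom 3: O, bond orders sum to 2 (valence 2) → 0 H
  atom 4: C, bond orders sum to 3 (valence 4) → 1 H
  atom 5: C, bond orders sum to 2 (valence 4) → 2 H
  atom 6: C, bond orders sum to 1 (valence 4) → 3 H
  atom 7: C, bond orders sum to 4 (valence 4) → 0 H
  atom 8: O, bond orders sum to 2 (valence 2) → 0 H
  atom 9: C, bond orders sum to 3 (valence 4) → 1 H
  atom 10: C, bond orders sum to 3 (valence 4) → 1 H
  atom 11: O, bond orders sum to 2 (valence 2) → 0 H
  atom 12: C, bond orders sum to 2 (valence 4) → 2 H
  atom 13: C, bond orders sum to 3 (valence 4) → 1 H
  atom 14: F (halogen, monovalent) → 0 H
  atom 15: C, bond orders sum to 2 (valence 4) → 2 H
  atom 16: C, bond orders sum to 3 (valence 4) → 1 H
  atom 17: N, bond orders sum to 1 (valence 3) → 2 H
  atom 18: C, bond orders sum to 3 (valence 4) → 1 H
  atom 19: F (halogen, monovalent) → 0 H
  atom 20: C, bond orders sum to 2 (valence 4) → 2 H
  atom 21: C, bond orders sum to 3 (valence 4) → 1 H
  atom 22: C, bond orders sum to 1 (valence 4) → 3 H
  atom 23: O, bond orders sum to 2 (valence 2) → 0 H
  atom 24: C, bond orders sum to 1 (valence 4) → 3 H
Total hydrogens: 28.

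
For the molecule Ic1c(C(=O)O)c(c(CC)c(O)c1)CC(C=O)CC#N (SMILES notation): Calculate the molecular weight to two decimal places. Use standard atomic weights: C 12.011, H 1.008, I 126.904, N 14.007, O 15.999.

First, the molecular formula is C14H14INO4 (counting implicit H from valence).
  C: 14 × 12.011 = 168.154
  H: 14 × 1.008 = 14.112
  I: 1 × 126.904 = 126.904
  N: 1 × 14.007 = 14.007
  O: 4 × 15.999 = 63.996
Sum: 14×12.011 + 14×1.008 + 1×126.904 + 1×14.007 + 4×15.999 = 387.173 → 387.17 g/mol.

387.17 g/mol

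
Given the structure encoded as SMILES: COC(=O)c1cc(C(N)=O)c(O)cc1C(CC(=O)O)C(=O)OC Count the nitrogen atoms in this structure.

1

Scan the SMILES for N atoms (remember two-letter symbols like Cl and Br are single atoms).
Nitrogen count: 1.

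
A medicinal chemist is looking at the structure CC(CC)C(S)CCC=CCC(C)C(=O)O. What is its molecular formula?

C13H24O2S

Walk through each heavy atom and fill implicit hydrogens from standard valence (C 4, N 3, O 2, S 2, halogen 1):
  atom 1: C, bond orders sum to 1 (valence 4) → 3 H
  atom 2: C, bond orders sum to 3 (valence 4) → 1 H
  atom 3: C, bond orders sum to 2 (valence 4) → 2 H
  atom 4: C, bond orders sum to 1 (valence 4) → 3 H
  atom 5: C, bond orders sum to 3 (valence 4) → 1 H
  atom 6: S, bond orders sum to 1 (valence 2) → 1 H
  atom 7: C, bond orders sum to 2 (valence 4) → 2 H
  atom 8: C, bond orders sum to 2 (valence 4) → 2 H
  atom 9: C, bond orders sum to 3 (valence 4) → 1 H
  atom 10: C, bond orders sum to 3 (valence 4) → 1 H
  atom 11: C, bond orders sum to 2 (valence 4) → 2 H
  atom 12: C, bond orders sum to 3 (valence 4) → 1 H
  atom 13: C, bond orders sum to 1 (valence 4) → 3 H
  atom 14: C, bond orders sum to 4 (valence 4) → 0 H
  atom 15: O, bond orders sum to 2 (valence 2) → 0 H
  atom 16: O, bond orders sum to 1 (valence 2) → 1 H
Totals → C:13, H:24, O:2, S:1.
In Hill order: C13H24O2S.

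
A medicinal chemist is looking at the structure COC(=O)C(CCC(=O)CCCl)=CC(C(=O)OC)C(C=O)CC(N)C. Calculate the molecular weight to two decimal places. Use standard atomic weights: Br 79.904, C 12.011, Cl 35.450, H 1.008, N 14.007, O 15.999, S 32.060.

First, the molecular formula is C17H26ClNO6 (counting implicit H from valence).
  C: 17 × 12.011 = 204.187
  Cl: 1 × 35.450 = 35.450
  H: 26 × 1.008 = 26.208
  N: 1 × 14.007 = 14.007
  O: 6 × 15.999 = 95.994
Sum: 17×12.011 + 1×35.450 + 26×1.008 + 1×14.007 + 6×15.999 = 375.846 → 375.85 g/mol.

375.85 g/mol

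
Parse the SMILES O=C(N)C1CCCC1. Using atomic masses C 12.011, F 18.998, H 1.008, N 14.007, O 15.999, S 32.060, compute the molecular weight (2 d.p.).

First, the molecular formula is C6H11NO (counting implicit H from valence).
  C: 6 × 12.011 = 72.066
  H: 11 × 1.008 = 11.088
  N: 1 × 14.007 = 14.007
  O: 1 × 15.999 = 15.999
Sum: 6×12.011 + 11×1.008 + 1×14.007 + 1×15.999 = 113.160 → 113.16 g/mol.

113.16 g/mol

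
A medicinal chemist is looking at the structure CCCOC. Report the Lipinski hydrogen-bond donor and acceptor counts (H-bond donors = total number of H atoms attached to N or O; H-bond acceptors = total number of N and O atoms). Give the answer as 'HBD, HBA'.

Donors: find every N or O and count the H atoms it carries.
  atom 4 (O): bond orders sum to 2 → 0 H
Lipinski HBD = 0.
Acceptors: N atoms = 0, O atoms = 1 → HBA = 1.

0, 1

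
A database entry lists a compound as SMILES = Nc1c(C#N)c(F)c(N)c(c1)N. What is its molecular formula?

Walk through each heavy atom and fill implicit hydrogens from standard valence (C 4, N 3, O 2, S 2, halogen 1); for lowercase aromatic atoms, an aromatic c carries 1 H when it has two neighbours and 0 H with three, and aromatic n carries 0 H:
  atom 1: N, bond orders sum to 1 (valence 3) → 2 H
  atom 2: aromatic c, 3 neighbours → 0 H
  atom 3: aromatic c, 3 neighbours → 0 H
  atom 4: C, bond orders sum to 4 (valence 4) → 0 H
  atom 5: N, bond orders sum to 3 (valence 3) → 0 H
  atom 6: aromatic c, 3 neighbours → 0 H
  atom 7: F (halogen, monovalent) → 0 H
  atom 8: aromatic c, 3 neighbours → 0 H
  atom 9: N, bond orders sum to 1 (valence 3) → 2 H
  atom 10: aromatic c, 3 neighbours → 0 H
  atom 11: aromatic c, 2 neighbours → 1 H
  atom 12: N, bond orders sum to 1 (valence 3) → 2 H
Totals → C:7, H:7, F:1, N:4.
In Hill order: C7H7FN4.

C7H7FN4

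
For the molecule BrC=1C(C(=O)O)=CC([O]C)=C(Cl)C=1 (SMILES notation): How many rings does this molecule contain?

In SMILES, each pair of matching ring-closure digits denotes one ring-closing bond; the number of such bonds equals the number of independent rings.
Ring-closure bonds here: 1.

1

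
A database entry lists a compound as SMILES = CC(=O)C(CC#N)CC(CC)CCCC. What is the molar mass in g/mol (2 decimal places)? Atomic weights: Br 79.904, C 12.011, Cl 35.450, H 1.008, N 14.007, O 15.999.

First, the molecular formula is C13H23NO (counting implicit H from valence).
  C: 13 × 12.011 = 156.143
  H: 23 × 1.008 = 23.184
  N: 1 × 14.007 = 14.007
  O: 1 × 15.999 = 15.999
Sum: 13×12.011 + 23×1.008 + 1×14.007 + 1×15.999 = 209.333 → 209.33 g/mol.

209.33 g/mol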